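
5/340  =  1/68 = 0.01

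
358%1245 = 358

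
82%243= 82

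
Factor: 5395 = 5^1* 13^1*83^1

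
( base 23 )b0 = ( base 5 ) 2003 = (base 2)11111101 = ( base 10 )253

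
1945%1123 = 822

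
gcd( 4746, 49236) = 6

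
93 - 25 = 68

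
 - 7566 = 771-8337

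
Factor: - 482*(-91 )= 43862 = 2^1*7^1*13^1* 241^1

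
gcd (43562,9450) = 2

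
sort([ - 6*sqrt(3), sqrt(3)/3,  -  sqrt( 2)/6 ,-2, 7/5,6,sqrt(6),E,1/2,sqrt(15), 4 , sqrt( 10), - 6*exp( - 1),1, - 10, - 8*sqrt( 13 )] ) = [-8*sqrt(13),-6*sqrt(3),-10,-6*exp(  -  1 ), - 2,-sqrt(2)/6, 1/2,sqrt(3)/3,1, 7/5 , sqrt( 6),E,  sqrt( 10 ), sqrt(15 ),4,6 ]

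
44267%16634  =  10999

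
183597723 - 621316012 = -437718289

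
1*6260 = 6260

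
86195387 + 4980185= 91175572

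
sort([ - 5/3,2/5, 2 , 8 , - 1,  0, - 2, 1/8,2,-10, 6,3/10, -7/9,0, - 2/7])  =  [ - 10, - 2 , -5/3, - 1, - 7/9,  -  2/7 , 0 , 0, 1/8,3/10,2/5,2,2 , 6,  8] 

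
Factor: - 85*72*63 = -385560 = - 2^3  *3^4 * 5^1*7^1*17^1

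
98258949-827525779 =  - 729266830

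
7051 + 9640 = 16691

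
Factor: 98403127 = 137^1*718271^1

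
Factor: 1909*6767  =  12918203= 23^1*67^1*83^1 * 101^1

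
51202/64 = 25601/32 = 800.03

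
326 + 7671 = 7997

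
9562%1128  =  538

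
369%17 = 12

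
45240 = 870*52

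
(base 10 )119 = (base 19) 65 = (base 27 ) 4b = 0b1110111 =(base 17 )70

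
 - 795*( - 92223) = 73317285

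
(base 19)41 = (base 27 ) 2N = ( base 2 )1001101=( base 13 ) 5c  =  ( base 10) 77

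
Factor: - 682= - 2^1 * 11^1*31^1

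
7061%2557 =1947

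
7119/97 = 7119/97 = 73.39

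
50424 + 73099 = 123523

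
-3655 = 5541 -9196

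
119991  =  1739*69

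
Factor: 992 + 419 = 1411  =  17^1*83^1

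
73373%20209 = 12746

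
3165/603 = 5  +  50/201 = 5.25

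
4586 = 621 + 3965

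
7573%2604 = 2365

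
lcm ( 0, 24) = 0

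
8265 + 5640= 13905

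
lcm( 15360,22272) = 445440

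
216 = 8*27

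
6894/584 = 3447/292=11.80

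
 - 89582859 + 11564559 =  - 78018300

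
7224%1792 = 56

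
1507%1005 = 502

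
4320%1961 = 398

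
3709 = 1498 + 2211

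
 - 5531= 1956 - 7487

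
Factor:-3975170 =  - 2^1*5^1*397517^1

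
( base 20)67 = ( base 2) 1111111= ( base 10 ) 127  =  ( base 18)71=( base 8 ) 177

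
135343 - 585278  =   - 449935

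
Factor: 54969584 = 2^4*19^1*73^1*2477^1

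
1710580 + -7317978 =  - 5607398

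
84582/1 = 84582 = 84582.00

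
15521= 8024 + 7497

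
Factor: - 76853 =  - 7^1 * 10979^1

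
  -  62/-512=31/256 = 0.12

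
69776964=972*71787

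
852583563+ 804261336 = 1656844899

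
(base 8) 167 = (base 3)11102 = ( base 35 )3e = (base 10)119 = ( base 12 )9B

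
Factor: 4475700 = 2^2*3^2*5^2*4973^1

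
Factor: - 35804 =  - 2^2*8951^1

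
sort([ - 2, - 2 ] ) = [ - 2, - 2]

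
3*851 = 2553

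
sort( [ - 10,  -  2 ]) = [ - 10, - 2]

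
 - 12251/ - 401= 30 + 221/401  =  30.55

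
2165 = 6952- 4787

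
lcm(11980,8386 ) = 83860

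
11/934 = 11/934 =0.01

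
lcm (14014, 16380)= 1261260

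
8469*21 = 177849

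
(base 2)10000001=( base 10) 129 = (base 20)69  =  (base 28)4H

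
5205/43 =121 + 2/43=121.05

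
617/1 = 617 =617.00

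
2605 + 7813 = 10418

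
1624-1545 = 79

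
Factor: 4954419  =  3^3 *183497^1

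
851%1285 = 851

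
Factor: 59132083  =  443^1*133481^1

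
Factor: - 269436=  -  2^2* 3^1*22453^1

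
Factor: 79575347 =463^1 * 171869^1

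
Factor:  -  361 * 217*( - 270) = 21150990 = 2^1*3^3*5^1*7^1*19^2*31^1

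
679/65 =679/65=   10.45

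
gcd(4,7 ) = 1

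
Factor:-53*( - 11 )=11^1 * 53^1 = 583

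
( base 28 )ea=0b110010010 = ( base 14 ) 20a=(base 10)402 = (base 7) 1113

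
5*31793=158965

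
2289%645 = 354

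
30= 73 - 43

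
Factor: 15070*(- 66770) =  - 2^2*5^2*11^2*137^1*607^1=- 1006223900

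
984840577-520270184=464570393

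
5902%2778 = 346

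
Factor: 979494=2^1*3^1 * 163249^1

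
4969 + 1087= 6056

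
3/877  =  3/877=0.00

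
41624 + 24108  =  65732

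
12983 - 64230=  - 51247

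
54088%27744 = 26344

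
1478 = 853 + 625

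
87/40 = 2  +  7/40 = 2.17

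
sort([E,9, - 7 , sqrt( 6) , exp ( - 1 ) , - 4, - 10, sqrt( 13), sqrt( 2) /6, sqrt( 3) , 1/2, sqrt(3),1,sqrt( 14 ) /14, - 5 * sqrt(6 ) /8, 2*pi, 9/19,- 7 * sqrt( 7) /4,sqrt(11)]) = [-10,-7, - 7 * sqrt(7 ) /4, - 4, - 5 * sqrt (6) /8, sqrt( 2) /6, sqrt( 14) /14,exp( - 1),9/19 , 1/2,1, sqrt(3),sqrt( 3) , sqrt( 6),E,sqrt( 11 ), sqrt ( 13 ), 2*pi,9] 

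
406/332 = 203/166 = 1.22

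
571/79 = 7 + 18/79 =7.23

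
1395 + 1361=2756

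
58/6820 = 29/3410 =0.01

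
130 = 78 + 52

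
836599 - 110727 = 725872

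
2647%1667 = 980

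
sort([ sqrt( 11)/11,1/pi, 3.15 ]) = [ sqrt(11 ) /11, 1/pi, 3.15]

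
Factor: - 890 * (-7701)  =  2^1 * 3^1*5^1*17^1*89^1*151^1 = 6853890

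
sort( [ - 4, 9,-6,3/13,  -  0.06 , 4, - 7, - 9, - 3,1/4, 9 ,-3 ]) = [-9,-7 ,-6,-4,-3,- 3, - 0.06,3/13, 1/4, 4,9,9] 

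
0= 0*905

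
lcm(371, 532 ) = 28196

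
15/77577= 5/25859=0.00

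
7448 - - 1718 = 9166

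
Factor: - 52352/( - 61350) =2^6*3^( - 1)*5^( - 2)  =  64/75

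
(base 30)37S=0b101101111010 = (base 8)5572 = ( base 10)2938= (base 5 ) 43223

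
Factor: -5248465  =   -5^1 * 19^1 * 101^1*547^1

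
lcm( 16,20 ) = 80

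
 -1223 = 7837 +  -9060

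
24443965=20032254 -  - 4411711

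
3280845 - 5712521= - 2431676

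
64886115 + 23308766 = 88194881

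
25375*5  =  126875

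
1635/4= 1635/4 = 408.75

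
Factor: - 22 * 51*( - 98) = 109956 = 2^2*3^1*7^2*11^1*17^1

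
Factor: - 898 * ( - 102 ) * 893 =81795228 = 2^2*3^1*17^1*19^1*47^1*449^1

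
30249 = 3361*9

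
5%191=5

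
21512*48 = 1032576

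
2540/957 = 2 + 626/957=2.65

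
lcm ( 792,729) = 64152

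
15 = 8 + 7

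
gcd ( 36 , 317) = 1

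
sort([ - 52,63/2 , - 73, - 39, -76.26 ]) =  [-76.26,- 73, - 52, - 39, 63/2]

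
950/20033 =950/20033 = 0.05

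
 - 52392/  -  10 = 26196/5 = 5239.20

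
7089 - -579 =7668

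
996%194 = 26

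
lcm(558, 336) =31248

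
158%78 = 2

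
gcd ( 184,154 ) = 2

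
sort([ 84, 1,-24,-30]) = [ - 30,-24,1,84] 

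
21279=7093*3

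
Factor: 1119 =3^1*373^1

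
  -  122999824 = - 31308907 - 91690917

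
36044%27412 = 8632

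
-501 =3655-4156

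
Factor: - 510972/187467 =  - 308/113 = - 2^2*7^1 * 11^1  *113^( - 1) 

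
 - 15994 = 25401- 41395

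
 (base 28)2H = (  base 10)73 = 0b1001001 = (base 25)2N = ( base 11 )67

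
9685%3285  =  3115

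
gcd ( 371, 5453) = 7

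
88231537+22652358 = 110883895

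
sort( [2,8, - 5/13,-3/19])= [-5/13,  -  3/19,2 , 8] 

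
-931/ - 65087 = 931/65087 = 0.01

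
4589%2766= 1823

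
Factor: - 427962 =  - 2^1*3^1*71327^1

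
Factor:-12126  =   - 2^1 * 3^1* 43^1*47^1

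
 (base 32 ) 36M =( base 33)30j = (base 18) A2A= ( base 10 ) 3286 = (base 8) 6326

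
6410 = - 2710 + 9120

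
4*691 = 2764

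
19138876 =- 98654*( - 194 )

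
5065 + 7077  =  12142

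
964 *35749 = 34462036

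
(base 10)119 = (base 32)3N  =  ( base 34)3h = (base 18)6b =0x77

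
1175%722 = 453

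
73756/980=75+64/245 = 75.26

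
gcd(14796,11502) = 54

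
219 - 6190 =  - 5971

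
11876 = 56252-44376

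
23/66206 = 23/66206 = 0.00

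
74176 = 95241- 21065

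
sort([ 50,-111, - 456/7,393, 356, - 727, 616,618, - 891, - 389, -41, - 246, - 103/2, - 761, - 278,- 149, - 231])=[ - 891 , - 761,  -  727, - 389, - 278, - 246, - 231, - 149, - 111, - 456/7, - 103/2, - 41, 50,356, 393, 616 , 618] 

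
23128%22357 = 771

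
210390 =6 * 35065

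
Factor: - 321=-3^1*107^1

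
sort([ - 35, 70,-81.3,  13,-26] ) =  [- 81.3,-35, - 26,  13,70 ] 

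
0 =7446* 0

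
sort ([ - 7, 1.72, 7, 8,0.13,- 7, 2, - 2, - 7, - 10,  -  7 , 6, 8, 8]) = [ - 10,  -  7,  -  7, - 7,-7, - 2,0.13, 1.72, 2, 6, 7,8,8 , 8 ] 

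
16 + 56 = 72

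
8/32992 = 1/4124 = 0.00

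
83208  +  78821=162029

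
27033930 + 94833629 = 121867559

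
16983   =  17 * 999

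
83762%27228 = 2078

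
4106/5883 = 4106/5883 = 0.70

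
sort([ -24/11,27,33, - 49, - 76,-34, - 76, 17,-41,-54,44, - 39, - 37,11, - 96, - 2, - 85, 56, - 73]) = [ - 96, - 85, - 76, - 76,-73, - 54, - 49, - 41, - 39 ,- 37 , - 34, - 24/11, - 2,11,17,  27,33,44, 56] 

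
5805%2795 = 215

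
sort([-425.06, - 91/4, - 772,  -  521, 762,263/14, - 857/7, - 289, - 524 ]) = [ - 772, - 524, - 521, - 425.06 , - 289, -857/7, - 91/4, 263/14, 762]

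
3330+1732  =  5062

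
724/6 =362/3  =  120.67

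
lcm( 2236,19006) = 38012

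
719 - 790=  - 71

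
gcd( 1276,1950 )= 2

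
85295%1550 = 45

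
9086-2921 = 6165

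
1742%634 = 474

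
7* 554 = 3878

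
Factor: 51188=2^2* 67^1*191^1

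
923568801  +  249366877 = 1172935678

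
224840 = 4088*55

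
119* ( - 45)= - 5355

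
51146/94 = 544+5/47 = 544.11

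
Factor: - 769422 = -2^1*3^1*128237^1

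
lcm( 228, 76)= 228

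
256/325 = 256/325 = 0.79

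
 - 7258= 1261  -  8519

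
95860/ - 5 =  - 19172 + 0/1  =  - 19172.00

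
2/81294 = 1/40647 = 0.00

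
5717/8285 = 5717/8285 = 0.69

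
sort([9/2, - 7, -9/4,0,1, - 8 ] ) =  [ - 8 , - 7, - 9/4,0,1,9/2 ] 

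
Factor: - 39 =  - 3^1 * 13^1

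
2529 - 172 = 2357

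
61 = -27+88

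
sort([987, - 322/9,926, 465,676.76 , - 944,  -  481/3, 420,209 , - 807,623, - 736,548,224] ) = [ - 944,- 807, - 736, - 481/3, - 322/9,209, 224,420, 465,548, 623,676.76,926 , 987 ] 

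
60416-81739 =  - 21323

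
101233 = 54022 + 47211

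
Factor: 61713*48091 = 2967839883= 3^2*6857^1*48091^1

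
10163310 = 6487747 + 3675563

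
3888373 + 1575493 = 5463866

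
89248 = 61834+27414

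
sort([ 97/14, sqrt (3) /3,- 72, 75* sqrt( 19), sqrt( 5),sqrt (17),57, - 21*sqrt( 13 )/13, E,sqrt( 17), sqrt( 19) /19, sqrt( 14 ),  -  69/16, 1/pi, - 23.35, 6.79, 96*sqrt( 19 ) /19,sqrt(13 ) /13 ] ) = [ - 72, - 23.35, - 21 * sqrt(13) /13, - 69/16,sqrt ( 19) /19, sqrt(13) /13,1/pi,sqrt ( 3)/3, sqrt( 5 ) , E, sqrt( 14 ),sqrt (17),  sqrt( 17 ), 6.79,97/14, 96*sqrt( 19)/19,57,  75 * sqrt( 19) ] 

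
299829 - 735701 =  - 435872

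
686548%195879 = 98911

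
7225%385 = 295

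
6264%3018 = 228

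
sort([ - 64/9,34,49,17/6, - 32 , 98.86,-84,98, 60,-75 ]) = [ -84, - 75, - 32,  -  64/9 , 17/6,34,49,60,  98,98.86]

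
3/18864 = 1/6288 =0.00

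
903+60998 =61901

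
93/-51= -2 + 3/17 = -1.82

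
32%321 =32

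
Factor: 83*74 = 2^1*37^1*83^1 = 6142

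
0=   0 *3053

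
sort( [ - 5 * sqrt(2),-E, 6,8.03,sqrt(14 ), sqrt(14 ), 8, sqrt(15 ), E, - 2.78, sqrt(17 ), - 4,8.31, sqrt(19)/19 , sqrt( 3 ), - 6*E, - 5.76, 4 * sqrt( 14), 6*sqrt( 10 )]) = [ - 6*E, - 5 * sqrt(2), - 5.76, - 4,-2.78, - E,  sqrt(19)/19, sqrt( 3 ), E,sqrt(14), sqrt( 14),sqrt(15 ), sqrt( 17),6, 8, 8.03, 8.31,4*sqrt( 14 ), 6*sqrt( 10) ]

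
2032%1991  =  41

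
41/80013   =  41/80013 = 0.00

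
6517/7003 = 6517/7003 = 0.93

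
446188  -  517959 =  - 71771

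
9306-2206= 7100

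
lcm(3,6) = 6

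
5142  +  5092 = 10234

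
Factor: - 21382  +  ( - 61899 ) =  - 11^1*67^1* 113^1 = - 83281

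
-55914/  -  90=9319/15 = 621.27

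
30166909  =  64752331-34585422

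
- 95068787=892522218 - 987591005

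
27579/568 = 48  +  315/568 =48.55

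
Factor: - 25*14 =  - 2^1*5^2*7^1 = - 350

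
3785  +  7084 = 10869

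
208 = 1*208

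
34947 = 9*3883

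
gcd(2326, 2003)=1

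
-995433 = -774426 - 221007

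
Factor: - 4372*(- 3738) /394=8171268/197 = 2^2*3^1*7^1 * 89^1 * 197^(-1)*1093^1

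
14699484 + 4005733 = 18705217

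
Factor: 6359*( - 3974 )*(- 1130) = 28555852580=2^2*5^1 * 113^1*1987^1*6359^1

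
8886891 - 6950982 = 1935909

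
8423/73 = 115+28/73= 115.38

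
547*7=3829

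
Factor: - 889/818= -2^(-1)*7^1* 127^1*409^( - 1)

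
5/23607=5/23607 = 0.00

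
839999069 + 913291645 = 1753290714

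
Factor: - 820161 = -3^2*91129^1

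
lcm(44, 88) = 88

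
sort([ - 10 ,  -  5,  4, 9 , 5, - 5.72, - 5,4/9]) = [ -10, - 5.72, - 5,-5, 4/9, 4,5, 9]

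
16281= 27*603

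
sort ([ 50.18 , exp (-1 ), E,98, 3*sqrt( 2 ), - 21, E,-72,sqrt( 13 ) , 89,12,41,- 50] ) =[- 72, - 50, - 21,exp ( - 1 ),  E, E,sqrt(13),3  *  sqrt(2 ),12, 41,50.18, 89, 98]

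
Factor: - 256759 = -97^1*2647^1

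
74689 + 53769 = 128458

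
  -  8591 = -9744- - 1153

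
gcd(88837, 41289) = 1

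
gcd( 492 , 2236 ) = 4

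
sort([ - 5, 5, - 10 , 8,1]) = [-10, - 5,  1 , 5, 8 ] 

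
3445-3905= -460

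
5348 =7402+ - 2054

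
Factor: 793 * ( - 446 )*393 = - 2^1 * 3^1*13^1*61^1*131^1*223^1 =- 138995454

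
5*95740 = 478700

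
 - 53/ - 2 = 53/2=26.50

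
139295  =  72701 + 66594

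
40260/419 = 96 + 36/419  =  96.09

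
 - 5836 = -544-5292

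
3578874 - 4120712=- 541838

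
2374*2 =4748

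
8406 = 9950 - 1544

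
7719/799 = 9 + 528/799 = 9.66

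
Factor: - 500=-2^2*5^3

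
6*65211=391266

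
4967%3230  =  1737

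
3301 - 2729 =572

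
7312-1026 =6286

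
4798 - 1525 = 3273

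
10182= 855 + 9327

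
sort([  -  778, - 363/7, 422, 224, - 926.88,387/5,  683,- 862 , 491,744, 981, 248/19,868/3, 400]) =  [ - 926.88, - 862, - 778, - 363/7 , 248/19,387/5 , 224,868/3,400,422,491, 683,  744,981 ] 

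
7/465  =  7/465 = 0.02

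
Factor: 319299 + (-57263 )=2^2*109^1*601^1= 262036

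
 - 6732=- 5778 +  -954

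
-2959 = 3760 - 6719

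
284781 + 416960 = 701741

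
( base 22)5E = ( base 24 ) 54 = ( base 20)64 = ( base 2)1111100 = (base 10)124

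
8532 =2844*3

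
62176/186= 334+26/93 = 334.28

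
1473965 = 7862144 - 6388179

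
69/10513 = 69/10513 =0.01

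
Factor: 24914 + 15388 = 2^1*3^2 *2239^1 = 40302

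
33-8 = 25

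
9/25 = 9/25 = 0.36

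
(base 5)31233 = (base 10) 2068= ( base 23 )3KL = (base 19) 5dg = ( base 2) 100000010100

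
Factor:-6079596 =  - 2^2*3^1*31^1*59^1*277^1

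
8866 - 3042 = 5824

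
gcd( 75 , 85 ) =5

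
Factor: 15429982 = 2^1*17^1 * 453823^1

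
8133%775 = 383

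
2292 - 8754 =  - 6462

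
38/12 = 3 + 1/6 = 3.17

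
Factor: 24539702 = 2^1*11^1 * 127^1*8783^1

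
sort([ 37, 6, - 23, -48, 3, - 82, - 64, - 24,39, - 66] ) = [ - 82, - 66, - 64, - 48, - 24, - 23,3, 6, 37,39 ]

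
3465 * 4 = 13860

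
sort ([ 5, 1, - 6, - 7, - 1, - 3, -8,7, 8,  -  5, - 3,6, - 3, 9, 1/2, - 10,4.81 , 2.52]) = [ - 10, - 8, - 7,-6, - 5, - 3, - 3, - 3, - 1,1/2, 1,2.52, 4.81,5 , 6, 7, 8, 9]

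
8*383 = 3064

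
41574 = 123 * 338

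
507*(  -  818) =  - 414726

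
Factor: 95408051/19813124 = 2^( - 2) *19^(-2)*4261^1*13721^( - 1 )*22391^1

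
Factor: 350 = 2^1 *5^2*7^1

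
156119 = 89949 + 66170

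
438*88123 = 38597874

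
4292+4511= 8803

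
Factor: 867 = 3^1*17^2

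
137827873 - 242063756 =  - 104235883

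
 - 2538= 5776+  - 8314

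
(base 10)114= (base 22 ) 54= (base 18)66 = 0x72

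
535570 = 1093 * 490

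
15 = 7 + 8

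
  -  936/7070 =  - 468/3535 = -0.13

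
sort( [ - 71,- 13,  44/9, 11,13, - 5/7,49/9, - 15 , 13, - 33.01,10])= [ - 71,  -  33.01 ,  -  15, - 13, - 5/7,44/9  ,  49/9,10,11, 13,13]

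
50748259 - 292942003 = - 242193744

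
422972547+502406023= 925378570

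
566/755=566/755  =  0.75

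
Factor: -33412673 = -7^1*4773239^1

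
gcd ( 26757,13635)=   27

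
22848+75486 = 98334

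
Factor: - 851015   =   - 5^1*11^1*15473^1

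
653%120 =53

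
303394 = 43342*7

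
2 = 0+2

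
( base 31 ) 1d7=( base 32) 1AR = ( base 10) 1371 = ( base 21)326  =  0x55b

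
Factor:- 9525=-3^1*5^2*127^1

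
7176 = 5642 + 1534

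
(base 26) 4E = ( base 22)58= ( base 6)314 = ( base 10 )118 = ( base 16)76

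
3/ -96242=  - 3/96242 = - 0.00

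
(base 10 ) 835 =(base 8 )1503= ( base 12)597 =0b1101000011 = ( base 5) 11320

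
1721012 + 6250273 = 7971285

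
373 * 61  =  22753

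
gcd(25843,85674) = 1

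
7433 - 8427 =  - 994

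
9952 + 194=10146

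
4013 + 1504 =5517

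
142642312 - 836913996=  - 694271684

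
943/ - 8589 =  - 1 + 7646/8589=-0.11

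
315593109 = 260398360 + 55194749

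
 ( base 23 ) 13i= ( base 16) 268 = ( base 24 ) 11G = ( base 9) 754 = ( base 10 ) 616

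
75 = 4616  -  4541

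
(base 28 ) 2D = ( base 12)59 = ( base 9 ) 76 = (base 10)69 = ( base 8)105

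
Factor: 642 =2^1*3^1*107^1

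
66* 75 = 4950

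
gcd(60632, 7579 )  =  7579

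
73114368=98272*744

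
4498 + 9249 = 13747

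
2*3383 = 6766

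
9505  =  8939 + 566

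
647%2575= 647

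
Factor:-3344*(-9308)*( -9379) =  - 291930303808 = -2^6 * 11^1*13^1*19^1*83^1*113^1*179^1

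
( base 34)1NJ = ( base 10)1957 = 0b11110100101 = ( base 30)257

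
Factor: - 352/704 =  - 2^( - 1)= - 1/2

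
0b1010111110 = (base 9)860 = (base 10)702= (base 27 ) q0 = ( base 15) 31c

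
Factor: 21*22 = 462 = 2^1*3^1* 7^1*11^1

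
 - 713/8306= - 713/8306 = - 0.09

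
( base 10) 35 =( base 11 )32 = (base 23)1C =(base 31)14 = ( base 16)23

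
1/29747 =1/29747 = 0.00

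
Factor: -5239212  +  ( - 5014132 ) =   -  2^5*320417^1 =- 10253344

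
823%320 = 183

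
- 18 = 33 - 51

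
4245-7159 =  - 2914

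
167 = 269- 102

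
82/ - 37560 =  - 1 + 18739/18780 = -0.00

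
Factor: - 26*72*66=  - 2^5* 3^3*11^1*13^1 = - 123552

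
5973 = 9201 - 3228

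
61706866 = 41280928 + 20425938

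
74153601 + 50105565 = 124259166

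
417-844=-427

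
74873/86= 870 + 53/86 = 870.62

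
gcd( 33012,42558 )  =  6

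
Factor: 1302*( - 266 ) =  - 2^2*3^1*7^2*19^1 *31^1 = - 346332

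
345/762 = 115/254 = 0.45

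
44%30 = 14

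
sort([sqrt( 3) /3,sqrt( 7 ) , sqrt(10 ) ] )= [sqrt( 3)/3, sqrt( 7 ),sqrt(10 )]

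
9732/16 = 2433/4 = 608.25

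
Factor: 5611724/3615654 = 2805862/1807827 = 2^1*3^( - 1 )*7^( - 1)*23^1*31^( - 1 )*181^1*337^1*2777^( - 1 ) 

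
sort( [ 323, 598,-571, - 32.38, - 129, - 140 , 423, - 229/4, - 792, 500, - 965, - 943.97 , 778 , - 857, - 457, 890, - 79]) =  [ - 965,-943.97,  -  857, - 792, - 571, - 457, - 140, - 129, - 79, - 229/4 , - 32.38, 323, 423, 500, 598,778,  890 ]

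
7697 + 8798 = 16495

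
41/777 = 41/777 = 0.05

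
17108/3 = 17108/3  =  5702.67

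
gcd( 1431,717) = 3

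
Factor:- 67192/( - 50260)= 16798/12565 = 2^1*5^( - 1)*7^ ( - 1)*37^1 * 227^1* 359^( - 1 ) 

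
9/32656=9/32656=   0.00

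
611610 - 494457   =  117153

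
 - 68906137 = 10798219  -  79704356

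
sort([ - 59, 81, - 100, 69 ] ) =[ - 100 , - 59,69, 81]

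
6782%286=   204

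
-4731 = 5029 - 9760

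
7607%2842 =1923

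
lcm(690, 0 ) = 0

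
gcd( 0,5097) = 5097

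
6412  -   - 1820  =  8232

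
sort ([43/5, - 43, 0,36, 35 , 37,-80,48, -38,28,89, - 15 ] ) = [ - 80, - 43 , - 38, - 15,0 , 43/5,28,35,36 , 37, 48,89] 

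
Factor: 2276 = 2^2*569^1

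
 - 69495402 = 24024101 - 93519503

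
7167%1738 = 215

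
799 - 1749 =-950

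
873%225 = 198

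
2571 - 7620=-5049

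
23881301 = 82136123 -58254822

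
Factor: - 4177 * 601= - 2510377 = -  601^1*4177^1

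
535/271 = 1 + 264/271  =  1.97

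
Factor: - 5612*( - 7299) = 2^2*3^2*23^1*61^1*811^1 = 40961988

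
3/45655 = 3/45655 = 0.00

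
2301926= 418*5507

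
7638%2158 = 1164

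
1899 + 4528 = 6427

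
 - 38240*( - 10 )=382400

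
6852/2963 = 2 + 926/2963 =2.31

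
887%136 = 71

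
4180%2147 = 2033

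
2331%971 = 389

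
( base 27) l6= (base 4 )20331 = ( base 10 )573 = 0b1000111101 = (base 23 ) 11l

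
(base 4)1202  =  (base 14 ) 70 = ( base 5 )343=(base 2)1100010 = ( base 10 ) 98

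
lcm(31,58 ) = 1798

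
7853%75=53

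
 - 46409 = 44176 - 90585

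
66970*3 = 200910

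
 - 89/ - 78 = 89/78 = 1.14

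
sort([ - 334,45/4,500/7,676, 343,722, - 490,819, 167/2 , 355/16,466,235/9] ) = [ -490 , - 334, 45/4,355/16,235/9,500/7,167/2, 343,466, 676,722, 819 ]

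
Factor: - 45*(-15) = 675 = 3^3*5^2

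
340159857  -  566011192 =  - 225851335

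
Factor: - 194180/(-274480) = 2^( - 2)*7^1*19^1*47^( - 1)= 133/188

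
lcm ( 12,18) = 36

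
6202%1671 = 1189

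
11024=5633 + 5391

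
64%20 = 4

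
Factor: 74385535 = 5^1*7^1*61^1*34841^1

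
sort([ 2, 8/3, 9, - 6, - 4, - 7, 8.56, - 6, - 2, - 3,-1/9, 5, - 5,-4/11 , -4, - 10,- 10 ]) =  [ - 10, - 10 , - 7, - 6, - 6, - 5,-4, - 4, - 3, - 2, - 4/11, - 1/9, 2,  8/3, 5, 8.56, 9]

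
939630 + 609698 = 1549328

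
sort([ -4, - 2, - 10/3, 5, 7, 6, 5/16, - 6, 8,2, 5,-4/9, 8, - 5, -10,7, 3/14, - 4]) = [ - 10, - 6, - 5, - 4, - 4 ,-10/3, - 2, - 4/9, 3/14, 5/16,  2, 5 , 5, 6,7,7, 8,8] 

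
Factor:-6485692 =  - 2^2*1621423^1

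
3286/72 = 45 + 23/36 = 45.64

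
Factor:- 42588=  -  2^2*3^2 * 7^1*13^2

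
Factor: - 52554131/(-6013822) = 2^( - 1)*7^1*47^1*1051^( - 1 )*2861^(  -  1)*159739^1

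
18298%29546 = 18298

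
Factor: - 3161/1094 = - 2^( - 1) * 29^1*109^1 * 547^(-1)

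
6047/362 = 6047/362 = 16.70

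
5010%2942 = 2068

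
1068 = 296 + 772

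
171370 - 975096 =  - 803726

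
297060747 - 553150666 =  - 256089919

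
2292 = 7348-5056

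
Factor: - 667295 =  -5^1*37^1*3607^1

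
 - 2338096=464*(  -  5039) 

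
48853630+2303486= 51157116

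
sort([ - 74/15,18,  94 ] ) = [- 74/15,  18,94]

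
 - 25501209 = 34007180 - 59508389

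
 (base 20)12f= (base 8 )707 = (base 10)455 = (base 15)205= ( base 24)IN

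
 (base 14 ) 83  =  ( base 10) 115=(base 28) 43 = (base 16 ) 73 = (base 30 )3p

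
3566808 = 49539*72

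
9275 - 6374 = 2901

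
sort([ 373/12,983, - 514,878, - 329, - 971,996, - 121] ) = [ - 971, - 514, - 329, - 121 , 373/12, 878,983,996 ]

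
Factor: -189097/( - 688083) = 3^ ( - 1)*11^(-1)*29^(-1)*263^1 =263/957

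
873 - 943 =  - 70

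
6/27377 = 6/27377 = 0.00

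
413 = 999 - 586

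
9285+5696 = 14981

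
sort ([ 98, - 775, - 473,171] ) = [ - 775, - 473 , 98, 171 ]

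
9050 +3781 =12831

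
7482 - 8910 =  - 1428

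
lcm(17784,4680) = 88920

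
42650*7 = 298550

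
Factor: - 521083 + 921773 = 400690 = 2^1 * 5^1*17^1 * 2357^1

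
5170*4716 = 24381720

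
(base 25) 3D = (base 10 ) 88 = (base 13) 6A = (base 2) 1011000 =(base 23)3J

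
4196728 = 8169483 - 3972755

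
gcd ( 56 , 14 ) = 14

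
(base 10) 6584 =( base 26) 9j6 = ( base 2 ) 1100110111000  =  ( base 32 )6do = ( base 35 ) 5d4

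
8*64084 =512672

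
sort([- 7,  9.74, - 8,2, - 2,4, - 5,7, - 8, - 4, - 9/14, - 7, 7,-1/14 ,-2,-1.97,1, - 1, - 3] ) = [ - 8,-8, - 7, - 7,  -  5, - 4, - 3, - 2, - 2,-1.97, - 1,- 9/14,-1/14, 1,2, 4,7, 7,9.74]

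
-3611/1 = -3611 = -  3611.00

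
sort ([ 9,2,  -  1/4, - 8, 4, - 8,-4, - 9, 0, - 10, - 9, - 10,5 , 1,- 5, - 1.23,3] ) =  [ - 10, - 10, - 9,  -  9,-8, - 8, - 5, - 4, - 1.23, - 1/4,0,1,2,3, 4,5,9]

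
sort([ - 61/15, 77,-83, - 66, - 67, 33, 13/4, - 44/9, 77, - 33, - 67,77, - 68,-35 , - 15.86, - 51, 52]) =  [ - 83, - 68,-67, - 67, - 66, - 51, - 35,-33 , - 15.86 , - 44/9, - 61/15 , 13/4, 33,  52,77, 77, 77]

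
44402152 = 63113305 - 18711153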